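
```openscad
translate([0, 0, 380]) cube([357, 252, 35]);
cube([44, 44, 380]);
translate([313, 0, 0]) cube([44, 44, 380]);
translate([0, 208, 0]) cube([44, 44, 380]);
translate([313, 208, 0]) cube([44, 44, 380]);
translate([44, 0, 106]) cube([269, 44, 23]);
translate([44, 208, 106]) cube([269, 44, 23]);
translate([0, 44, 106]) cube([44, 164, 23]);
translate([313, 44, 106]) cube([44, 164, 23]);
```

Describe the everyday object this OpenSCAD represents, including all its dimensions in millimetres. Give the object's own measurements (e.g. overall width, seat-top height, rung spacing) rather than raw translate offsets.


A simple wooden stool: a rectangular seat 357 mm (x) by 252 mm (y), 35 mm thick, top face at z = 415 mm, on four square legs, each 44×44 mm in cross-section. The legs rest on z = 0, each flush with a corner of the seat. Four stretchers, 44 mm wide and 23 mm tall, connect adjacent legs with their undersides at z = 106 mm, each running between the inner faces of the legs it joins and aligned with the legs' outer faces on the other axis.


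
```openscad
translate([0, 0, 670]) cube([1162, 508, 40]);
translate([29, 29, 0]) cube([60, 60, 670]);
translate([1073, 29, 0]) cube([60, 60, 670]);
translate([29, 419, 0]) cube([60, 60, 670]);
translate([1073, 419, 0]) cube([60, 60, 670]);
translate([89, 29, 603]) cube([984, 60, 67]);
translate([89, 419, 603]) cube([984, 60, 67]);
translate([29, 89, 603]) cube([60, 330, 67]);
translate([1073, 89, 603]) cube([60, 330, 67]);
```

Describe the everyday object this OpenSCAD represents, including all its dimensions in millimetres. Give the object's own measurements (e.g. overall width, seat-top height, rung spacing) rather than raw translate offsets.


A table: top 1162 mm (x) × 508 mm (y), 40 mm thick, upper face at z = 710 mm, on four 60×60 mm square legs, each inset 29 mm from the nearest pair of top edges from z = 0 to the bottom of the top. Four apron rails, 60 mm thick and 67 mm tall, run between adjacent legs with their top edges flush with the underside of the top and their outer faces flush with the legs' outer faces.


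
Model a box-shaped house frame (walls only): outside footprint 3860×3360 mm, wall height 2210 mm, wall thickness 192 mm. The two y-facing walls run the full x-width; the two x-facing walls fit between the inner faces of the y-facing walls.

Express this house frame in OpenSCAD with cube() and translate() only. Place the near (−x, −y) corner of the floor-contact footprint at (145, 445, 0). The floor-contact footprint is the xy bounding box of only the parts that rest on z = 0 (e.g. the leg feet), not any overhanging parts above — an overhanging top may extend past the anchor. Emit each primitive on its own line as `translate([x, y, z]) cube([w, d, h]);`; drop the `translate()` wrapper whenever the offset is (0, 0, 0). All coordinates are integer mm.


translate([145, 445, 0]) cube([3860, 192, 2210]);
translate([145, 3613, 0]) cube([3860, 192, 2210]);
translate([145, 637, 0]) cube([192, 2976, 2210]);
translate([3813, 637, 0]) cube([192, 2976, 2210]);


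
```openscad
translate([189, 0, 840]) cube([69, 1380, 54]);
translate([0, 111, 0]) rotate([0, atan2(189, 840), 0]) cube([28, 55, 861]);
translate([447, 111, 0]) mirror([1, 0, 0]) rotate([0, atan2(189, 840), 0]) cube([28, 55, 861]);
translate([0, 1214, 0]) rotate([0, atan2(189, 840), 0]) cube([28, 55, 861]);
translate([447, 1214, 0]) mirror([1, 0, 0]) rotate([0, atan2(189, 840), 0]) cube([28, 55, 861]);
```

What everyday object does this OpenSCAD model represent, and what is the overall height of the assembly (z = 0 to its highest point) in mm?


A sawhorse. The overall height is 894 mm.

A beam across two mirrored pairs of raked legs — a sawhorse. The beam's underside is at z = 840 (matching the legs' vertical rise in atan2(189, 840)) and the beam is 54 mm tall, so its top is at 840 + 54 = 894 mm. The raked legs top out at the beam's underside, so that is the highest point.


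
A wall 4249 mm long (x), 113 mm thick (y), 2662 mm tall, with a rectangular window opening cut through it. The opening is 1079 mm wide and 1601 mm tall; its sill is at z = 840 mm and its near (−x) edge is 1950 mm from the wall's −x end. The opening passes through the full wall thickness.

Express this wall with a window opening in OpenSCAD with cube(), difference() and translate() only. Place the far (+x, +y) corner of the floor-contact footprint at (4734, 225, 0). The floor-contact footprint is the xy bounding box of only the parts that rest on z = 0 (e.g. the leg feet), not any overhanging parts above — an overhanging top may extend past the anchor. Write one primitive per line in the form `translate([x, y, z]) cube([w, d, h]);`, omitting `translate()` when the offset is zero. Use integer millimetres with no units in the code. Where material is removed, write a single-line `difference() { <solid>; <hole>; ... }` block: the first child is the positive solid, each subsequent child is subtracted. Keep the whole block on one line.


difference() { translate([485, 112, 0]) cube([4249, 113, 2662]); translate([2435, 112, 840]) cube([1079, 113, 1601]); }


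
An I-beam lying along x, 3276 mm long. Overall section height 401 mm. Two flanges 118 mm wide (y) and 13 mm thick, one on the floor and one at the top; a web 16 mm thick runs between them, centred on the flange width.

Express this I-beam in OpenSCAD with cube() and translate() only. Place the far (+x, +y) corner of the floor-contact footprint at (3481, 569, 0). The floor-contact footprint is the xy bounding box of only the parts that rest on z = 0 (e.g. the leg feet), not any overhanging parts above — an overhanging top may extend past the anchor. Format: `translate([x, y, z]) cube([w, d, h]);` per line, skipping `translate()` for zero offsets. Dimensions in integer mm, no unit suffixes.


translate([205, 451, 0]) cube([3276, 118, 13]);
translate([205, 502, 13]) cube([3276, 16, 375]);
translate([205, 451, 388]) cube([3276, 118, 13]);


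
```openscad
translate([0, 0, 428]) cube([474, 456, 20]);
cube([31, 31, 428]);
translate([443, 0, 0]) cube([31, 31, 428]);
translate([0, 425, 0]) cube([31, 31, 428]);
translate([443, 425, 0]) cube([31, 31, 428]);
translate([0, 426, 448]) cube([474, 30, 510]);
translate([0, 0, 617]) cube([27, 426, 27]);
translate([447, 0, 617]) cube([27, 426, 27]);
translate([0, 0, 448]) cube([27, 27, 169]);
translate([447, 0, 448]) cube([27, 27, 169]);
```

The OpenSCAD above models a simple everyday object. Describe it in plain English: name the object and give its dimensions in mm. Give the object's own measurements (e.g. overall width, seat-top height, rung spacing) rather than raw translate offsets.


A chair. The seat is a 474×456×20 mm slab with its top at z = 448 mm, on four 31×31 mm corner legs (flush with the seat edges, standing on z = 0). A flat backrest 30 mm thick, 510 mm tall, spans the full seat width and rises from the seat top along its +y edge, rear face flush with the rear of the seat. Two armrests of 27×27 mm section run along each side from the seat's front edge to the front of the backrest, top faces 196 mm above the seat top and outer faces flush with the seat's x-edges; a 27×27 mm post under the front of each armrest stands on the seat at the front corner.


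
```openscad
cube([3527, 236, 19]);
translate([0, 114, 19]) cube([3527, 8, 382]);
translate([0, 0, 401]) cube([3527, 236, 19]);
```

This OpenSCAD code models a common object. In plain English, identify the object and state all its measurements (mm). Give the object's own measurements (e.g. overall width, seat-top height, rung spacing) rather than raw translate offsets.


An I-beam lying along x, 3527 mm long. Overall section height 420 mm. Two flanges 236 mm wide (y) and 19 mm thick, one on the floor and one at the top; a web 8 mm thick runs between them, centred on the flange width.


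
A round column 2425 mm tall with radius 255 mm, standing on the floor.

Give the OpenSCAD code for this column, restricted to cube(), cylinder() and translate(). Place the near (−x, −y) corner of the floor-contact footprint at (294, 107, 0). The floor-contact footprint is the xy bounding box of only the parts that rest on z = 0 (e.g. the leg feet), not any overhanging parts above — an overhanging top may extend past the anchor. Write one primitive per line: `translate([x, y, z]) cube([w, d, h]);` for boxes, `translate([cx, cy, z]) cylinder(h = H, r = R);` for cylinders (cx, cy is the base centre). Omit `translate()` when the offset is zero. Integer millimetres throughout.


translate([549, 362, 0]) cylinder(h = 2425, r = 255);


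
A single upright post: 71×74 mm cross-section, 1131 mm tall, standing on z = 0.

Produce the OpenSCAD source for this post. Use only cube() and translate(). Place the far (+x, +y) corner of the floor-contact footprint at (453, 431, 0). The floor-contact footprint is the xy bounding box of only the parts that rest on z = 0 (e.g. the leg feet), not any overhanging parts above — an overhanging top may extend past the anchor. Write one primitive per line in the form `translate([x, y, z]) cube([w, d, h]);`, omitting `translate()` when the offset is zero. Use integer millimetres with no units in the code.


translate([382, 357, 0]) cube([71, 74, 1131]);


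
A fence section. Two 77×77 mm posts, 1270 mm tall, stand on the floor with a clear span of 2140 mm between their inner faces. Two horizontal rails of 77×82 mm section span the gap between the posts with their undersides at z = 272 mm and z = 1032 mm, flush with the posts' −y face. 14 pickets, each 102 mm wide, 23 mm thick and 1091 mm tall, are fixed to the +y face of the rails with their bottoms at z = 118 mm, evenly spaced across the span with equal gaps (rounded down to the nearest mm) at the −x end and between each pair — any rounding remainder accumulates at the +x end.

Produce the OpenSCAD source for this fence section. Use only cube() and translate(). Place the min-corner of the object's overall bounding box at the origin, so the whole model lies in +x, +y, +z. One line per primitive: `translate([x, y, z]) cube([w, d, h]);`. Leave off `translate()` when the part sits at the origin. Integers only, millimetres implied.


cube([77, 77, 1270]);
translate([2217, 0, 0]) cube([77, 77, 1270]);
translate([77, 0, 272]) cube([2140, 77, 82]);
translate([77, 0, 1032]) cube([2140, 77, 82]);
translate([124, 77, 118]) cube([102, 23, 1091]);
translate([273, 77, 118]) cube([102, 23, 1091]);
translate([422, 77, 118]) cube([102, 23, 1091]);
translate([571, 77, 118]) cube([102, 23, 1091]);
translate([720, 77, 118]) cube([102, 23, 1091]);
translate([869, 77, 118]) cube([102, 23, 1091]);
translate([1018, 77, 118]) cube([102, 23, 1091]);
translate([1167, 77, 118]) cube([102, 23, 1091]);
translate([1316, 77, 118]) cube([102, 23, 1091]);
translate([1465, 77, 118]) cube([102, 23, 1091]);
translate([1614, 77, 118]) cube([102, 23, 1091]);
translate([1763, 77, 118]) cube([102, 23, 1091]);
translate([1912, 77, 118]) cube([102, 23, 1091]);
translate([2061, 77, 118]) cube([102, 23, 1091]);


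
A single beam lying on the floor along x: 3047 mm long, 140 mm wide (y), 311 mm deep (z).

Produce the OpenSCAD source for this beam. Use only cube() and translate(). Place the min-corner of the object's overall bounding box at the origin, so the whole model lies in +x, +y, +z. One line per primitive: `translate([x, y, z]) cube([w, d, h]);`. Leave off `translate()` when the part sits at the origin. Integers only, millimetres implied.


cube([3047, 140, 311]);


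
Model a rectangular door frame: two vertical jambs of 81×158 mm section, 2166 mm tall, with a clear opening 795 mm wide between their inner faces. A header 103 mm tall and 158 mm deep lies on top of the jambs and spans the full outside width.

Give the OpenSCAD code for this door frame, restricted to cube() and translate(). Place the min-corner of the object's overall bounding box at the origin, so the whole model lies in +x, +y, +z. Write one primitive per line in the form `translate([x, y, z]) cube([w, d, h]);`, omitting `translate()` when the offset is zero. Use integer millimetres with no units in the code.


cube([81, 158, 2166]);
translate([876, 0, 0]) cube([81, 158, 2166]);
translate([0, 0, 2166]) cube([957, 158, 103]);


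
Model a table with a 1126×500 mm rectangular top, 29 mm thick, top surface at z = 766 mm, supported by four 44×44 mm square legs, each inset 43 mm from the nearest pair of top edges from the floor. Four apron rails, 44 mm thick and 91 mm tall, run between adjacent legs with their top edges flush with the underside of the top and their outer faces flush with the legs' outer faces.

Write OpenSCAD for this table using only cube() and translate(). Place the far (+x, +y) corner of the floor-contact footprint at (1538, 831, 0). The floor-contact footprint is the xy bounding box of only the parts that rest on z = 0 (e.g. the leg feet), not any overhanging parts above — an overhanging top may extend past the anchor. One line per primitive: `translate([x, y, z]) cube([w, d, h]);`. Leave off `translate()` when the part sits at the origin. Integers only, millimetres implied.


translate([455, 374, 737]) cube([1126, 500, 29]);
translate([498, 417, 0]) cube([44, 44, 737]);
translate([1494, 417, 0]) cube([44, 44, 737]);
translate([498, 787, 0]) cube([44, 44, 737]);
translate([1494, 787, 0]) cube([44, 44, 737]);
translate([542, 417, 646]) cube([952, 44, 91]);
translate([542, 787, 646]) cube([952, 44, 91]);
translate([498, 461, 646]) cube([44, 326, 91]);
translate([1494, 461, 646]) cube([44, 326, 91]);


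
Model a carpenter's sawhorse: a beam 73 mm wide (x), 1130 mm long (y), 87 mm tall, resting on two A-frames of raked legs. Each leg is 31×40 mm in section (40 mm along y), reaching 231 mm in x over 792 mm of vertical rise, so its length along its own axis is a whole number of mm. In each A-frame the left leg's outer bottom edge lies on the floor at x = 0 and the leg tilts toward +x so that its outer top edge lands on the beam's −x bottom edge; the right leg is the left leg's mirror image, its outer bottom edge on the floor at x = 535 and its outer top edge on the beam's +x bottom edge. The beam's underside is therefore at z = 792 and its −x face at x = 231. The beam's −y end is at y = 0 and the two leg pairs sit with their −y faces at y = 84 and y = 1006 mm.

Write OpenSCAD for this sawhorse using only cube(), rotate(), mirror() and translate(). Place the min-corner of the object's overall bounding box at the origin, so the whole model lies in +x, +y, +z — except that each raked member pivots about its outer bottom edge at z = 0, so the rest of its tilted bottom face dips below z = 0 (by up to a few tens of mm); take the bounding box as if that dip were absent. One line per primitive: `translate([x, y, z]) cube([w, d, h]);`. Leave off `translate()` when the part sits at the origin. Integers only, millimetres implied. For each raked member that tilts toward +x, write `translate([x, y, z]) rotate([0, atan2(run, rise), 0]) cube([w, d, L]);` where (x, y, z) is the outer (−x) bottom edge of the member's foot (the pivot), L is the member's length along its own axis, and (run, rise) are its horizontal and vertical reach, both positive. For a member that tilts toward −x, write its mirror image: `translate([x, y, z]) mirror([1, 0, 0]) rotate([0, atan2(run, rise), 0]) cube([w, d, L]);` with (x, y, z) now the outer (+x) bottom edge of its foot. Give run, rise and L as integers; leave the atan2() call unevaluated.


translate([231, 0, 792]) cube([73, 1130, 87]);
translate([0, 84, 0]) rotate([0, atan2(231, 792), 0]) cube([31, 40, 825]);
translate([535, 84, 0]) mirror([1, 0, 0]) rotate([0, atan2(231, 792), 0]) cube([31, 40, 825]);
translate([0, 1006, 0]) rotate([0, atan2(231, 792), 0]) cube([31, 40, 825]);
translate([535, 1006, 0]) mirror([1, 0, 0]) rotate([0, atan2(231, 792), 0]) cube([31, 40, 825]);


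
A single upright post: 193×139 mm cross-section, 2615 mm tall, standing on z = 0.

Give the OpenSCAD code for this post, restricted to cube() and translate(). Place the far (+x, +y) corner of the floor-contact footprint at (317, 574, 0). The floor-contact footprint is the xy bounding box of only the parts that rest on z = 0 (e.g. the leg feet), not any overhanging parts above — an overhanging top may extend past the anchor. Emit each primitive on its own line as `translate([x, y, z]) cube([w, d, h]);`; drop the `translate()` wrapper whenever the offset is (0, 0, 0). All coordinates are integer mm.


translate([124, 435, 0]) cube([193, 139, 2615]);


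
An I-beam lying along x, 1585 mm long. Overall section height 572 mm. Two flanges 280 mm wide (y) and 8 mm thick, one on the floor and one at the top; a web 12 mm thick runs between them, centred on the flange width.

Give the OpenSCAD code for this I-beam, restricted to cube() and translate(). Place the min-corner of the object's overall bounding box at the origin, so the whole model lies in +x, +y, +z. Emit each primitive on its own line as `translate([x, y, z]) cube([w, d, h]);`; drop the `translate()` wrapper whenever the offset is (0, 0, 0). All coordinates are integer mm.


cube([1585, 280, 8]);
translate([0, 134, 8]) cube([1585, 12, 556]);
translate([0, 0, 564]) cube([1585, 280, 8]);


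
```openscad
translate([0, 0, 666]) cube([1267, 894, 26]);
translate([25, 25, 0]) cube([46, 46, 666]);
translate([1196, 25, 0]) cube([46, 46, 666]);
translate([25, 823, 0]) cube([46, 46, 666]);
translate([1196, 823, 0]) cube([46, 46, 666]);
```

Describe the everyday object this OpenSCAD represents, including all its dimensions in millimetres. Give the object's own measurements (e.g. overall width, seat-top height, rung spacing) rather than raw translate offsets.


A table: top 1267 mm (x) × 894 mm (y), 26 mm thick, upper face at z = 692 mm, on four 46×46 mm square legs, each inset 25 mm from the nearest pair of top edges from z = 0 to the bottom of the top.


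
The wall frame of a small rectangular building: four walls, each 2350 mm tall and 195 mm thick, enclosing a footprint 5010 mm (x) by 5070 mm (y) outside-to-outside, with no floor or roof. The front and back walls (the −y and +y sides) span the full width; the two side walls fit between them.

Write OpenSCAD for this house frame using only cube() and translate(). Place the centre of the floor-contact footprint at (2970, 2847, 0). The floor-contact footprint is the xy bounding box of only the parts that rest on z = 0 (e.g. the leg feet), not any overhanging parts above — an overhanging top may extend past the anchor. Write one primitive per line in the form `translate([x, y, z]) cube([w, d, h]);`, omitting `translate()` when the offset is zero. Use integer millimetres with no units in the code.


translate([465, 312, 0]) cube([5010, 195, 2350]);
translate([465, 5187, 0]) cube([5010, 195, 2350]);
translate([465, 507, 0]) cube([195, 4680, 2350]);
translate([5280, 507, 0]) cube([195, 4680, 2350]);


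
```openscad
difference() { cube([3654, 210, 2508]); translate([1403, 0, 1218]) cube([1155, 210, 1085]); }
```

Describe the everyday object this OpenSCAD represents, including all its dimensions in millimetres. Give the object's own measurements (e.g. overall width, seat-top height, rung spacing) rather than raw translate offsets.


A wall 3654 mm long (x), 210 mm thick (y), 2508 mm tall, with a rectangular window opening cut through it. The opening is 1155 mm wide and 1085 mm tall; its sill is at z = 1218 mm and its near (−x) edge is 1403 mm from the wall's −x end. The opening passes through the full wall thickness.


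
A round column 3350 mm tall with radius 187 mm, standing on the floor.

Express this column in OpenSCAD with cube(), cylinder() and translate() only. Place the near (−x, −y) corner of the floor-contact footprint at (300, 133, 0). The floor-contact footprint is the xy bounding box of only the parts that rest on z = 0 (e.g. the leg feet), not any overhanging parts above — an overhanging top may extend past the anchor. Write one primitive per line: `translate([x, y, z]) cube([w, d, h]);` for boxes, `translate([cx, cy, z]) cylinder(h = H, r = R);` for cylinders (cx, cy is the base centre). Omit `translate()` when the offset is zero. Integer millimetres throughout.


translate([487, 320, 0]) cylinder(h = 3350, r = 187);


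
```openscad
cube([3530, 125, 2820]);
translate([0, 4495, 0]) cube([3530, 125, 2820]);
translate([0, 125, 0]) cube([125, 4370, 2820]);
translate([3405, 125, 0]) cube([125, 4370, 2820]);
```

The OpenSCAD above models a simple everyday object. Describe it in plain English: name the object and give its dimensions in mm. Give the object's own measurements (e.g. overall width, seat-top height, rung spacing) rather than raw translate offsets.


The wall frame of a small rectangular building: four walls, each 2820 mm tall and 125 mm thick, enclosing a footprint 3530 mm (x) by 4620 mm (y) outside-to-outside, with no floor or roof. The front and back walls (the −y and +y sides) span the full width; the two side walls fit between them.


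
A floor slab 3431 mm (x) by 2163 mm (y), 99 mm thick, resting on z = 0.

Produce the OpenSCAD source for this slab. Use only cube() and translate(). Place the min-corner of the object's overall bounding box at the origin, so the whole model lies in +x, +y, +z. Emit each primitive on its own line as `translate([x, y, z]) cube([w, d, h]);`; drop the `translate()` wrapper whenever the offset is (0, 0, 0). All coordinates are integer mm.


cube([3431, 2163, 99]);


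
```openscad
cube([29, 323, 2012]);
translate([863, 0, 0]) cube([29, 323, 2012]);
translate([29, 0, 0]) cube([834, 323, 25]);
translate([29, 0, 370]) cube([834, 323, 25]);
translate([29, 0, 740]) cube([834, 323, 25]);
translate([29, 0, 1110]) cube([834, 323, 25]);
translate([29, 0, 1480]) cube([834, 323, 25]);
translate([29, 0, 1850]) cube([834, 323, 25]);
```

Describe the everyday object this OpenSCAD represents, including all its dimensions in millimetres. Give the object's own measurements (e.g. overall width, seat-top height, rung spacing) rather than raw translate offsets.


An open bookshelf. Two side panels, each 29 mm thick, 323 mm deep and 2012 mm tall, stand 892 mm apart (outside-to-outside). Between them sit 6 shelves, each 25 mm thick and 323 mm deep, spanning the full gap between the sides. The bottom shelf rests on the floor (its underside at z = 0) and the clear gap between one shelf's top and the next shelf's underside is 345 mm.


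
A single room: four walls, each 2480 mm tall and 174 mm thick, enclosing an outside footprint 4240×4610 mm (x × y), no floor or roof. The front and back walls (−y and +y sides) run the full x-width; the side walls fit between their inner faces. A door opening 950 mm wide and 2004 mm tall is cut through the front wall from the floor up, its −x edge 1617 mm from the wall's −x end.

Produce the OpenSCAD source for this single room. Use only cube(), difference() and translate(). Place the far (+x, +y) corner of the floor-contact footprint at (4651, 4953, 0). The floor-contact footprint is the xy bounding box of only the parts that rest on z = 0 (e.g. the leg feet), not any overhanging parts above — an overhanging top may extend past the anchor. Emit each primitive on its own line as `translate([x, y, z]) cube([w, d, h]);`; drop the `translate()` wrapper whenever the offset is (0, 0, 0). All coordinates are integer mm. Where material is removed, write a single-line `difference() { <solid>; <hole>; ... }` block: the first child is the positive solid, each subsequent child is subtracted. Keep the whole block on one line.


difference() { translate([411, 343, 0]) cube([4240, 174, 2480]); translate([2028, 343, 0]) cube([950, 174, 2004]); }
translate([411, 4779, 0]) cube([4240, 174, 2480]);
translate([411, 517, 0]) cube([174, 4262, 2480]);
translate([4477, 517, 0]) cube([174, 4262, 2480]);


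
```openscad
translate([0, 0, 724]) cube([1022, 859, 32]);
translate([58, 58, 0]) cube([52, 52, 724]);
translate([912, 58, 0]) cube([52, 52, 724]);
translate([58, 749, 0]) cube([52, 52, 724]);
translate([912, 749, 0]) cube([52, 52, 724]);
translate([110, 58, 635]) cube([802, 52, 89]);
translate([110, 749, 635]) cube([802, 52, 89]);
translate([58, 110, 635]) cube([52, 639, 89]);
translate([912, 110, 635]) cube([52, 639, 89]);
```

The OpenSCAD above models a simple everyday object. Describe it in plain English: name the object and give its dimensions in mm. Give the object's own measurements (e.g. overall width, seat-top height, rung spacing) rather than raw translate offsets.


A table: top 1022 mm (x) × 859 mm (y), 32 mm thick, upper face at z = 756 mm, on four 52×52 mm square legs, each inset 58 mm from the nearest pair of top edges from z = 0 to the bottom of the top. Four apron rails, 52 mm thick and 89 mm tall, run between adjacent legs with their top edges flush with the underside of the top and their outer faces flush with the legs' outer faces.


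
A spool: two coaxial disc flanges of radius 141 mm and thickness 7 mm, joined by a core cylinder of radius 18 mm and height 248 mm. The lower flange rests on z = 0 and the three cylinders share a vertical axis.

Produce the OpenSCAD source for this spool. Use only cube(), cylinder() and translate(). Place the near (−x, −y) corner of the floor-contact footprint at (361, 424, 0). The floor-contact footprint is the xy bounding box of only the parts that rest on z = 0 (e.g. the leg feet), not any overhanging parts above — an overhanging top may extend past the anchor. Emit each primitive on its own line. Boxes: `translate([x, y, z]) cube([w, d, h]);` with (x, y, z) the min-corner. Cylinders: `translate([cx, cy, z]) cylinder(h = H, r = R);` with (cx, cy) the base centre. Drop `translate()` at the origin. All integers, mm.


translate([502, 565, 0]) cylinder(h = 7, r = 141);
translate([502, 565, 7]) cylinder(h = 248, r = 18);
translate([502, 565, 255]) cylinder(h = 7, r = 141);


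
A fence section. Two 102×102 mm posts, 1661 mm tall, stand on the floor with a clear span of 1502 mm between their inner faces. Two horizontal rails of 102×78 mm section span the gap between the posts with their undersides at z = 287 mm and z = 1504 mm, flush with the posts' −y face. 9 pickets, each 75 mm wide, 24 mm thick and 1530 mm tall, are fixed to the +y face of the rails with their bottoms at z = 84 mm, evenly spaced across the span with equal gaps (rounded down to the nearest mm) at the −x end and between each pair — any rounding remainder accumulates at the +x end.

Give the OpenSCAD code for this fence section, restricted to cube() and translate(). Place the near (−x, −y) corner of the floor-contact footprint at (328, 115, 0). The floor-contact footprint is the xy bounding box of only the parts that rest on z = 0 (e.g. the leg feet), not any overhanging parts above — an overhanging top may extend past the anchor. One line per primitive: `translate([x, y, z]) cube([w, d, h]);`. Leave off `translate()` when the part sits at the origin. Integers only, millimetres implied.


translate([328, 115, 0]) cube([102, 102, 1661]);
translate([1932, 115, 0]) cube([102, 102, 1661]);
translate([430, 115, 287]) cube([1502, 102, 78]);
translate([430, 115, 1504]) cube([1502, 102, 78]);
translate([512, 217, 84]) cube([75, 24, 1530]);
translate([669, 217, 84]) cube([75, 24, 1530]);
translate([826, 217, 84]) cube([75, 24, 1530]);
translate([983, 217, 84]) cube([75, 24, 1530]);
translate([1140, 217, 84]) cube([75, 24, 1530]);
translate([1297, 217, 84]) cube([75, 24, 1530]);
translate([1454, 217, 84]) cube([75, 24, 1530]);
translate([1611, 217, 84]) cube([75, 24, 1530]);
translate([1768, 217, 84]) cube([75, 24, 1530]);


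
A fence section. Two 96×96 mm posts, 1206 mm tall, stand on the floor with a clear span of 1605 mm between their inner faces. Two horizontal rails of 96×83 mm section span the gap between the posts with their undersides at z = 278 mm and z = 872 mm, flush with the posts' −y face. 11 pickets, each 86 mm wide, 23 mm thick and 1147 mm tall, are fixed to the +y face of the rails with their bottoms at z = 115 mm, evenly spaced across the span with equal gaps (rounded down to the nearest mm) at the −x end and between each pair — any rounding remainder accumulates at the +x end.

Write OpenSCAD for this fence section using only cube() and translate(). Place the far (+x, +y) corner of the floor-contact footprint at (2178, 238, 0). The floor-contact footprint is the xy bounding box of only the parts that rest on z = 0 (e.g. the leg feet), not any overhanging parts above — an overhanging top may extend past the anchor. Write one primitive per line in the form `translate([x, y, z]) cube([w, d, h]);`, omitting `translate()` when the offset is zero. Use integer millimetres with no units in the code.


translate([381, 142, 0]) cube([96, 96, 1206]);
translate([2082, 142, 0]) cube([96, 96, 1206]);
translate([477, 142, 278]) cube([1605, 96, 83]);
translate([477, 142, 872]) cube([1605, 96, 83]);
translate([531, 238, 115]) cube([86, 23, 1147]);
translate([671, 238, 115]) cube([86, 23, 1147]);
translate([811, 238, 115]) cube([86, 23, 1147]);
translate([951, 238, 115]) cube([86, 23, 1147]);
translate([1091, 238, 115]) cube([86, 23, 1147]);
translate([1231, 238, 115]) cube([86, 23, 1147]);
translate([1371, 238, 115]) cube([86, 23, 1147]);
translate([1511, 238, 115]) cube([86, 23, 1147]);
translate([1651, 238, 115]) cube([86, 23, 1147]);
translate([1791, 238, 115]) cube([86, 23, 1147]);
translate([1931, 238, 115]) cube([86, 23, 1147]);


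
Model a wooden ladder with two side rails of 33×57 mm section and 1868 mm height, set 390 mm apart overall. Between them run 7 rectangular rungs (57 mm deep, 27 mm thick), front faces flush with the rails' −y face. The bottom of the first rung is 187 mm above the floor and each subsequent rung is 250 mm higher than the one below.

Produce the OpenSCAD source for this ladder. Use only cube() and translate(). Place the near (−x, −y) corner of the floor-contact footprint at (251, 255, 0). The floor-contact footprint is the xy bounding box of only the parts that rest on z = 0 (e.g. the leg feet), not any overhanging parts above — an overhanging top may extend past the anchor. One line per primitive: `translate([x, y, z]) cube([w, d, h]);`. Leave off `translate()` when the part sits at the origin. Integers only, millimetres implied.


translate([251, 255, 0]) cube([33, 57, 1868]);
translate([608, 255, 0]) cube([33, 57, 1868]);
translate([284, 255, 187]) cube([324, 57, 27]);
translate([284, 255, 437]) cube([324, 57, 27]);
translate([284, 255, 687]) cube([324, 57, 27]);
translate([284, 255, 937]) cube([324, 57, 27]);
translate([284, 255, 1187]) cube([324, 57, 27]);
translate([284, 255, 1437]) cube([324, 57, 27]);
translate([284, 255, 1687]) cube([324, 57, 27]);


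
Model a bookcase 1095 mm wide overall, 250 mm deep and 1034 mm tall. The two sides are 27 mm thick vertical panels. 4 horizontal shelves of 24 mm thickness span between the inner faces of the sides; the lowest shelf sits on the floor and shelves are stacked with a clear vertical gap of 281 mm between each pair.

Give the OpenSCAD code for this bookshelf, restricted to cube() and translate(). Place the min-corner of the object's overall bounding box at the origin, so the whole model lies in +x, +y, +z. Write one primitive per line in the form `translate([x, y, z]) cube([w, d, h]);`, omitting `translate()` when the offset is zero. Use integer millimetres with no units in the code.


cube([27, 250, 1034]);
translate([1068, 0, 0]) cube([27, 250, 1034]);
translate([27, 0, 0]) cube([1041, 250, 24]);
translate([27, 0, 305]) cube([1041, 250, 24]);
translate([27, 0, 610]) cube([1041, 250, 24]);
translate([27, 0, 915]) cube([1041, 250, 24]);


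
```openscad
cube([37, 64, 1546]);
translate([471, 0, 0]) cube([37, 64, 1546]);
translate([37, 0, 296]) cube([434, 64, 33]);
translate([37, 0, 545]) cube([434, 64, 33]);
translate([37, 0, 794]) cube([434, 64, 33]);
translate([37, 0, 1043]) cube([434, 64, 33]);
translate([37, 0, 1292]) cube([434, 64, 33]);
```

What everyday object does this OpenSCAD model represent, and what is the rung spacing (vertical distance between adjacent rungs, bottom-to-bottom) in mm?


A ladder. The rung spacing is 249 mm.

Two tall 37×64 posts with 5 short bars between them — a ladder. Adjacent rungs sit at z = 296 and z = 545, so the spacing is 545 − 296 = 249 mm.


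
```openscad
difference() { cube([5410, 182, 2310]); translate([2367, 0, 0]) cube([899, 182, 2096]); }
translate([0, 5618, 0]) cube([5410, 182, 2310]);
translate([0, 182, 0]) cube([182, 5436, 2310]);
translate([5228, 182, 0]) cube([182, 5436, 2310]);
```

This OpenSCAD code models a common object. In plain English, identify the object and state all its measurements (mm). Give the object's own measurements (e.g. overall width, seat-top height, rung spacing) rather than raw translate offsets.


A single room: four walls, each 2310 mm tall and 182 mm thick, enclosing an outside footprint 5410×5800 mm (x × y), no floor or roof. The front and back walls (−y and +y sides) run the full x-width; the side walls fit between their inner faces. A door opening 899 mm wide and 2096 mm tall is cut through the front wall from the floor up, its −x edge 2367 mm from the wall's −x end.


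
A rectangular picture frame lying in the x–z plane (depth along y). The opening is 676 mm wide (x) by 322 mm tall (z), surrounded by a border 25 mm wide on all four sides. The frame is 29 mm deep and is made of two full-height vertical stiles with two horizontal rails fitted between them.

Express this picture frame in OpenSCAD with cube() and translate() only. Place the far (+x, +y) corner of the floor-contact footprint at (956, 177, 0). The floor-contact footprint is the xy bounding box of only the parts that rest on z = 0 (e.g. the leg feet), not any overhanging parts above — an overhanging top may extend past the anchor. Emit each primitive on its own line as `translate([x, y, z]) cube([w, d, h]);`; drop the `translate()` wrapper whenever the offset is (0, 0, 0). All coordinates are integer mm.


translate([230, 148, 0]) cube([25, 29, 372]);
translate([931, 148, 0]) cube([25, 29, 372]);
translate([255, 148, 0]) cube([676, 29, 25]);
translate([255, 148, 347]) cube([676, 29, 25]);


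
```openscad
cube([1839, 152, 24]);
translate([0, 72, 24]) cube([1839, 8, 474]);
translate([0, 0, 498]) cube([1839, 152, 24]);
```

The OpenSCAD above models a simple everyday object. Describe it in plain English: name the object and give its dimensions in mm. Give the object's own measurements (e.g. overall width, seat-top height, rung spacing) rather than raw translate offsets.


An I-beam lying along x, 1839 mm long. Overall section height 522 mm. Two flanges 152 mm wide (y) and 24 mm thick, one on the floor and one at the top; a web 8 mm thick runs between them, centred on the flange width.


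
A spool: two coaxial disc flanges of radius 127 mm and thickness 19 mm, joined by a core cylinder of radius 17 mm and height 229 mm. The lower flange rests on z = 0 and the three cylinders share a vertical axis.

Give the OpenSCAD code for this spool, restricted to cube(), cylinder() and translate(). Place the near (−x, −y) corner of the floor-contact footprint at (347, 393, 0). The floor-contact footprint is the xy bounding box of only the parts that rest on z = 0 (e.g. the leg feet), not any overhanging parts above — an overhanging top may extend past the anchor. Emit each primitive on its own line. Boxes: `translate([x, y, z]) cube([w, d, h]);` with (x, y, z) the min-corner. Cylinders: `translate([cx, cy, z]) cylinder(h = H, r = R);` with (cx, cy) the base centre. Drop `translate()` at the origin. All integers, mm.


translate([474, 520, 0]) cylinder(h = 19, r = 127);
translate([474, 520, 19]) cylinder(h = 229, r = 17);
translate([474, 520, 248]) cylinder(h = 19, r = 127);


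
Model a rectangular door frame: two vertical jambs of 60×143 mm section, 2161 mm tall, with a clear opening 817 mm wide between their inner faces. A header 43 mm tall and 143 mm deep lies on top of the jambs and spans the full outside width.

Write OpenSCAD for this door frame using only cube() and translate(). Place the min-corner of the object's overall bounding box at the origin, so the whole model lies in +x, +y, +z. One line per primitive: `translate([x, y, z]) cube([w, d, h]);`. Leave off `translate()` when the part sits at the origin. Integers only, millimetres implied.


cube([60, 143, 2161]);
translate([877, 0, 0]) cube([60, 143, 2161]);
translate([0, 0, 2161]) cube([937, 143, 43]);


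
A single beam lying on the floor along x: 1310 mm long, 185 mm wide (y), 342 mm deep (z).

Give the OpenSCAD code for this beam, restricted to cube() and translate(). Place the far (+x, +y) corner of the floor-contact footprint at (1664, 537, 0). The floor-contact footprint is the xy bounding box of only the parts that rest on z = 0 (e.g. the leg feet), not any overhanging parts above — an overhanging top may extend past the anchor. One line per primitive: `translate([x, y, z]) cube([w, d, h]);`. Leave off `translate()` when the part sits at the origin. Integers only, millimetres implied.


translate([354, 352, 0]) cube([1310, 185, 342]);


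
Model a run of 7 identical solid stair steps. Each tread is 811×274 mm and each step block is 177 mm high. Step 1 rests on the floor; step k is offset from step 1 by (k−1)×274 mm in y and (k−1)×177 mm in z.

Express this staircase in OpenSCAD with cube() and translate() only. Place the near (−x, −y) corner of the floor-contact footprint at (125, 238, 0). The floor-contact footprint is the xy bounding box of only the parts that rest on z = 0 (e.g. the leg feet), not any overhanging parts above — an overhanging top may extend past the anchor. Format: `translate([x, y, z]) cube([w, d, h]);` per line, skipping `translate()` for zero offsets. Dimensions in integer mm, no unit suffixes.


translate([125, 238, 0]) cube([811, 274, 177]);
translate([125, 512, 177]) cube([811, 274, 177]);
translate([125, 786, 354]) cube([811, 274, 177]);
translate([125, 1060, 531]) cube([811, 274, 177]);
translate([125, 1334, 708]) cube([811, 274, 177]);
translate([125, 1608, 885]) cube([811, 274, 177]);
translate([125, 1882, 1062]) cube([811, 274, 177]);


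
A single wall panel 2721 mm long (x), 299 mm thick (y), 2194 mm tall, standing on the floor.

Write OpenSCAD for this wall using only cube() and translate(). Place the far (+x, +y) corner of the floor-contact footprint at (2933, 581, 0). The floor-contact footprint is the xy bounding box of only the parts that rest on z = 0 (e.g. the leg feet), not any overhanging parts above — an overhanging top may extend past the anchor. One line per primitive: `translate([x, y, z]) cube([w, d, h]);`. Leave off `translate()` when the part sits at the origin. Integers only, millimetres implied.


translate([212, 282, 0]) cube([2721, 299, 2194]);


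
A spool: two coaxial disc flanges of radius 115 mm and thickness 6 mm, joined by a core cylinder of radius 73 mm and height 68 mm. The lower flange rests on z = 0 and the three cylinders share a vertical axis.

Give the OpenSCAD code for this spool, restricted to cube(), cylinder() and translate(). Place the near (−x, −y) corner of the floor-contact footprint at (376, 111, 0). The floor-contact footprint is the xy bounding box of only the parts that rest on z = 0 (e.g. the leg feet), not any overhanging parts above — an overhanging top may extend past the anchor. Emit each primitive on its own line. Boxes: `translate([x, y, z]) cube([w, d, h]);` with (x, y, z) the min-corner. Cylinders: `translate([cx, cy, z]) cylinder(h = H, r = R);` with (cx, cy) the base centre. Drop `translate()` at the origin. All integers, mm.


translate([491, 226, 0]) cylinder(h = 6, r = 115);
translate([491, 226, 6]) cylinder(h = 68, r = 73);
translate([491, 226, 74]) cylinder(h = 6, r = 115);


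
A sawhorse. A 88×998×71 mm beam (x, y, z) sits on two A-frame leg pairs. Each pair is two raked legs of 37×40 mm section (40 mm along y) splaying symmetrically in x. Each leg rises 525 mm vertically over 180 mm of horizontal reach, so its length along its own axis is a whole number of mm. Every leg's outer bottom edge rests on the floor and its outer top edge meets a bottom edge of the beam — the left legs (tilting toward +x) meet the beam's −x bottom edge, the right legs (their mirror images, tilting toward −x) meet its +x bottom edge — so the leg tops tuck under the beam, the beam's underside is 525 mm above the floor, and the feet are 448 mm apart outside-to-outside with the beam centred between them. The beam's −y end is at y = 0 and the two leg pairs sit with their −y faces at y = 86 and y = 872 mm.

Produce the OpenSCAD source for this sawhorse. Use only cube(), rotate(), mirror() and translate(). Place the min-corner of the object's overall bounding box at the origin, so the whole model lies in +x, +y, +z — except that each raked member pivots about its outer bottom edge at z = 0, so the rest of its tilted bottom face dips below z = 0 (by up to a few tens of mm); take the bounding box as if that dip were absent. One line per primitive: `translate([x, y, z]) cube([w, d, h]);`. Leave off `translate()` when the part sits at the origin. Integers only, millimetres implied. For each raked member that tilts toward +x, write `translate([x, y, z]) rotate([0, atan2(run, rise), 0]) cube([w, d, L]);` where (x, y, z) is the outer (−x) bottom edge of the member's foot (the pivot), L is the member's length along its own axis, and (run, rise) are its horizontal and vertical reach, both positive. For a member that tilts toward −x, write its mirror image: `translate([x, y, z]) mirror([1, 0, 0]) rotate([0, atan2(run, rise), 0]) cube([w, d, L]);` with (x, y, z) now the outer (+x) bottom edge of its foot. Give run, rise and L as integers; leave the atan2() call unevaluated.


translate([180, 0, 525]) cube([88, 998, 71]);
translate([0, 86, 0]) rotate([0, atan2(180, 525), 0]) cube([37, 40, 555]);
translate([448, 86, 0]) mirror([1, 0, 0]) rotate([0, atan2(180, 525), 0]) cube([37, 40, 555]);
translate([0, 872, 0]) rotate([0, atan2(180, 525), 0]) cube([37, 40, 555]);
translate([448, 872, 0]) mirror([1, 0, 0]) rotate([0, atan2(180, 525), 0]) cube([37, 40, 555]);
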